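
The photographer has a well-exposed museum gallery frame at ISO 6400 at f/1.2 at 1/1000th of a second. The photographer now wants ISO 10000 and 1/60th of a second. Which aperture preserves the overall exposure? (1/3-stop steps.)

f/6.3

ISO: 6400 → 8000 → 10000 — 2/3 stop higher (brighter).
Shutter speed: 1/1000 → 1/800 → 1/640 → 1/500 → 1/400 → 1/320 → 1/250 → 1/200 → 1/160 → 1/125 → 1/100 → 1/80 → 1/60 — 4 stops longer (brighter).
Net change so far: 4 2/3 stops brighter. Offset with the aperture: f/1.2 → f/1.4 → f/1.6 → f/1.8 → f/2 → f/2.2 → f/2.5 → f/2.8 → f/3.2 → f/3.5 → f/4 → f/4.5 → f/5 → f/5.6 → f/6.3.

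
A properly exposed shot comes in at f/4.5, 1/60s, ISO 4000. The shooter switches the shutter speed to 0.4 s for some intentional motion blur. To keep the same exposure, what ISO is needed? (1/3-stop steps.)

Shutter speed: 1/60 → 1/50 → 1/40 → 1/30 → 1/25 → 1/20 → 1/15 → 1/13 → 1/10 → 1/8 → 1/6 → 1/5 → 1/4 → 0.3 → 0.4 — 4 2/3 stops slower (brighter).
Need 4 2/3 stops darker from the ISO: 4000 → 3200 → 2500 → 2000 → 1600 → 1250 → 1000 → 800 → 640 → 500 → 400 → 320 → 250 → 200 → 160.

ISO 160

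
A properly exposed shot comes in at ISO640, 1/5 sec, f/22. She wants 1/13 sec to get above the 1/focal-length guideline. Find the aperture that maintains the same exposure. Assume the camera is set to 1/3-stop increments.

f/14

Shutter speed: 1/5 → 1/6 → 1/8 → 1/10 → 1/13 — 1 1/3 stops shorter (darker).
Need 1 1/3 stops brighter from the aperture: f/22 → f/20 → f/18 → f/16 → f/14.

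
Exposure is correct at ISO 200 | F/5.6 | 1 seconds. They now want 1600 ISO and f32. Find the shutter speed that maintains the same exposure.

ISO: 200 → 400 → 800 → 1600 — 3 stops raised (brighter).
Aperture: f/5.6 → f/8 → f/11 → f/16 → f/22 → f/32 — 5 stops smaller aperture (darker).
Net change so far: 2 stops darker. Offset with the shutter speed: 1 → 2 → 4.

4 s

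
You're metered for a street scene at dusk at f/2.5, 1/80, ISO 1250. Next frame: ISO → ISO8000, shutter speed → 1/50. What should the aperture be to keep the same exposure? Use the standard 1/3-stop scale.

ISO: 1250 → 1600 → 2000 → 2500 → 3200 → 4000 → 5000 → 6400 → 8000 — 2 2/3 stops higher (brighter).
Shutter speed: 1/80 → 1/60 → 1/50 — 2/3 stop slower (brighter).
Net change so far: 3 1/3 stops brighter. Offset with the aperture: f/2.5 → f/2.8 → f/3.2 → f/3.5 → f/4 → f/4.5 → f/5 → f/5.6 → f/6.3 → f/7.1 → f/8.

f/8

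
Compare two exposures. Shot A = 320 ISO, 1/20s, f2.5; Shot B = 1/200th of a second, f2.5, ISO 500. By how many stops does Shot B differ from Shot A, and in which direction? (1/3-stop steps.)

2 2/3 stops darker

Aperture: unchanged.
Shutter speed: 1/20 → 1/25 → 1/30 → 1/40 → 1/50 → 1/60 → 1/80 → 1/100 → 1/125 → 1/160 → 1/200 — 3 1/3 stops faster (darker).
ISO: 320 → 400 → 500 — 2/3 stop raised (brighter).
Net: −3 1/3 +2/3 = −2 2/3 stops.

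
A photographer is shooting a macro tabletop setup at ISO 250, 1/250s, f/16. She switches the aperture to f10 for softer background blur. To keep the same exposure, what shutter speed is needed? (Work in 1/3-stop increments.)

Aperture: f/16 → f/14 → f/13 → f/11 → f/10 — 1 1/3 stops larger aperture (brighter).
Need 1 1/3 stops darker from the shutter speed: 1/250 → 1/320 → 1/400 → 1/500 → 1/640.

1/640s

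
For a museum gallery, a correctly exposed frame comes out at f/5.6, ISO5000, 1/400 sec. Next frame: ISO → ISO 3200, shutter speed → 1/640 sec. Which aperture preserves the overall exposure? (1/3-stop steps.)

f/3.5

ISO: 5000 → 4000 → 3200 — 2/3 stop lower (darker).
Shutter speed: 1/400 → 1/500 → 1/640 — 2/3 stop faster (darker).
Net change so far: 1 1/3 stops darker. Offset with the aperture: f/5.6 → f/5 → f/4.5 → f/4 → f/3.5.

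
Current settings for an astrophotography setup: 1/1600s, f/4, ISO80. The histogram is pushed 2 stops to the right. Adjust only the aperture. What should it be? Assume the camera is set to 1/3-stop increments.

Overexposed by 2 stops → need 2 stops darker.
Aperture: f/4 → f/4.5 → f/5 → f/5.6 → f/6.3 → f/7.1 → f/8.

f/8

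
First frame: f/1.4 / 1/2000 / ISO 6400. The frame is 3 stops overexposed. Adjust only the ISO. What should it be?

Overexposed by 3 stops → need 3 stops darker.
ISO: 6400 → 3200 → 1600 → 800.

ISO 800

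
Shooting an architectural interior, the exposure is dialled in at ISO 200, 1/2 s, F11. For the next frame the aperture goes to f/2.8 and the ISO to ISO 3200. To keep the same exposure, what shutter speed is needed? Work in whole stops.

1/500s

Aperture: f/11 → f/8 → f/5.6 → f/4 → f/2.8 — 4 stops wider (brighter).
ISO: 200 → 400 → 800 → 1600 → 3200 — 4 stops raised (brighter).
Net change so far: 8 stops brighter. Offset with the shutter speed: 1/2 → 1/4 → 1/8 → 1/15 → 1/30 → 1/60 → 1/125 → 1/250 → 1/500.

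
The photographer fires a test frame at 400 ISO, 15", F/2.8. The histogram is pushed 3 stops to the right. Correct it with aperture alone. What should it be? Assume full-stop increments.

f/8

Overexposed by 3 stops → need 3 stops darker.
Aperture: f/2.8 → f/4 → f/5.6 → f/8.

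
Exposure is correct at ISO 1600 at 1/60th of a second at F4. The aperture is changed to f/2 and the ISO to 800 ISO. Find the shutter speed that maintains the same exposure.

Aperture: f/4 → f/2.8 → f/2 — 2 stops larger aperture (brighter).
ISO: 1600 → 800 — 1 stop lower (darker).
Net change so far: 1 stop brighter. Offset with the shutter speed: 1/60 → 1/125.

1/125s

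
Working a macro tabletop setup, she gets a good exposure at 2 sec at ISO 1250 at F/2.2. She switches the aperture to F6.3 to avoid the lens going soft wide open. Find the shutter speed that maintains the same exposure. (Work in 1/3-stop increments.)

Aperture: f/2.2 → f/2.5 → f/2.8 → f/3.2 → f/3.5 → f/4 → f/4.5 → f/5 → f/5.6 → f/6.3 — 3 stops stopped down (darker).
Need 3 stops brighter from the shutter speed: 2 → 2.5 → 3.2 → 4 → 5 → 6 → 8 → 10 → 13 → 15.

15 s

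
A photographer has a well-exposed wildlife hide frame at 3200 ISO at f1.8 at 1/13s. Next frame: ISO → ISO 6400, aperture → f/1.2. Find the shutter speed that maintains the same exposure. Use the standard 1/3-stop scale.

1/50s

ISO: 3200 → 4000 → 5000 → 6400 — 1 stop higher (brighter).
Aperture: f/1.8 → f/1.6 → f/1.4 → f/1.2 — 1 stop opened up (brighter).
Net change so far: 2 stops brighter. Offset with the shutter speed: 1/13 → 1/15 → 1/20 → 1/25 → 1/30 → 1/40 → 1/50.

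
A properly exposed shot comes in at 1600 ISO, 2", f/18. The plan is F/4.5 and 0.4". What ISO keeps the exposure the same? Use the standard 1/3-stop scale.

ISO 500

Aperture: f/18 → f/16 → f/14 → f/13 → f/11 → f/10 → f/9 → f/8 → f/7.1 → f/6.3 → f/5.6 → f/5 → f/4.5 — 4 stops larger aperture (brighter).
Shutter speed: 2 → 1.6 → 1.3 → 1 → 0.8 → 0.6 → 0.5 → 0.4 — 2 1/3 stops faster (darker).
Net change so far: 1 2/3 stops brighter. Offset with the ISO: 1600 → 1250 → 1000 → 800 → 640 → 500.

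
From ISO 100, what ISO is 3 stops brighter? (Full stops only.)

ISO 800

ISO: 100 → 200 → 400 → 800 — 3 stops higher (brighter).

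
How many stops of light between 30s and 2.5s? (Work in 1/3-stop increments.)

3 2/3 stops

30 → 25 → 20 → 15 → 13 → 10 → 8 → 6 → 5 → 4 → 3.2 → 2.5 — count the steps: 11 third-stops = 3 2/3 stops.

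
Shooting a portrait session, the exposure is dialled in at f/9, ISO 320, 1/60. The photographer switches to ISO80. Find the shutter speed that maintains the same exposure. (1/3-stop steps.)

1/15s

ISO: 320 → 250 → 200 → 160 → 125 → 100 → 80 — 2 stops dropped (darker).
Need 2 stops brighter from the shutter speed: 1/60 → 1/50 → 1/40 → 1/30 → 1/25 → 1/20 → 1/15.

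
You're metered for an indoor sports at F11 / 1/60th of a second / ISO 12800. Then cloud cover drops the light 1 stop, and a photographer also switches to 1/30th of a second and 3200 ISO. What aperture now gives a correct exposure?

Scene light: 1 stop darker.
Shutter speed: 1/60 → 1/30 — 1 stop longer (brighter).
ISO: 12800 → 6400 → 3200 — 2 stops lower (darker).
Net so far: 2 stops darker. Aperture: f/11 → f/8 → f/5.6.

f/5.6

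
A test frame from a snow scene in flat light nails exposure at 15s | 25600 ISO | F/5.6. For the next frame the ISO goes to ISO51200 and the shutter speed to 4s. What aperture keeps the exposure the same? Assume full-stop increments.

ISO: 25600 → 51200 — 1 stop higher (brighter).
Shutter speed: 15 → 8 → 4 — 2 stops faster (darker).
Net change so far: 1 stop darker. Offset with the aperture: f/5.6 → f/4.

f/4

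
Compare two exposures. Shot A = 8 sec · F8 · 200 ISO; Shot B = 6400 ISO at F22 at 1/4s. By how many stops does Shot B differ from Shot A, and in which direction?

3 stops darker

Aperture: f/8 → f/11 → f/16 → f/22 — 3 stops narrower (darker).
Shutter speed: 8 → 4 → 2 → 1 → 1/2 → 1/4 — 5 stops faster (darker).
ISO: 200 → 400 → 800 → 1600 → 3200 → 6400 — 5 stops higher (brighter).
Net: −3 −5 +5 = −3 stops.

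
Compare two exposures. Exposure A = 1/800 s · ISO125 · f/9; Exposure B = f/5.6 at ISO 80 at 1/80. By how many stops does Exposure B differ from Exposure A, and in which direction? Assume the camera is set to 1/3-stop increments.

4 stops brighter

Aperture: f/9 → f/8 → f/7.1 → f/6.3 → f/5.6 — 1 1/3 stops wider (brighter).
Shutter speed: 1/800 → 1/640 → 1/500 → 1/400 → 1/320 → 1/250 → 1/200 → 1/160 → 1/125 → 1/100 → 1/80 — 3 1/3 stops longer (brighter).
ISO: 125 → 100 → 80 — 2/3 stop dropped (darker).
Net: +1 1/3 +3 1/3 −2/3 = +4 stops.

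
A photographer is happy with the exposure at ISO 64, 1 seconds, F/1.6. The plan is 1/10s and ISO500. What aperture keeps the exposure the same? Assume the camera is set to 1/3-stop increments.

Shutter speed: 1 → 0.8 → 0.6 → 0.5 → 0.4 → 0.3 → 1/4 → 1/5 → 1/6 → 1/8 → 1/10 — 3 1/3 stops shorter (darker).
ISO: 64 → 80 → 100 → 125 → 160 → 200 → 250 → 320 → 400 → 500 — 3 stops raised (brighter).
Net change so far: 1/3 stop darker. Offset with the aperture: f/1.6 → f/1.4.

f/1.4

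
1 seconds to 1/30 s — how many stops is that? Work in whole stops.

1 → 1/2 → 1/4 → 1/8 → 1/15 → 1/30 — count the steps: 5 stops.

5 stops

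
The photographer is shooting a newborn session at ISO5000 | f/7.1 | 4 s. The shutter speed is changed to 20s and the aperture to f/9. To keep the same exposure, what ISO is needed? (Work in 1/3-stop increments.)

Shutter speed: 4 → 5 → 6 → 8 → 10 → 13 → 15 → 20 — 2 1/3 stops longer (brighter).
Aperture: f/7.1 → f/8 → f/9 — 2/3 stop smaller aperture (darker).
Net change so far: 1 2/3 stops brighter. Offset with the ISO: 5000 → 4000 → 3200 → 2500 → 2000 → 1600.

ISO 1600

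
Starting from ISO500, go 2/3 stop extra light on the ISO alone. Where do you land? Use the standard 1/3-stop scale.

ISO 800

ISO: 500 → 640 → 800 — 2/3 stop higher (brighter).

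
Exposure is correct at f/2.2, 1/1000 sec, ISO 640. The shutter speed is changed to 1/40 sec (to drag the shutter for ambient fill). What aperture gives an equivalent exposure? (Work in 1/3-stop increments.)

f/11

Shutter speed: 1/1000 → 1/800 → 1/640 → 1/500 → 1/400 → 1/320 → 1/250 → 1/200 → 1/160 → 1/125 → 1/100 → 1/80 → 1/60 → 1/50 → 1/40 — 4 2/3 stops slower (brighter).
Need 4 2/3 stops darker from the aperture: f/2.2 → f/2.5 → f/2.8 → f/3.2 → f/3.5 → f/4 → f/4.5 → f/5 → f/5.6 → f/6.3 → f/7.1 → f/8 → f/9 → f/10 → f/11.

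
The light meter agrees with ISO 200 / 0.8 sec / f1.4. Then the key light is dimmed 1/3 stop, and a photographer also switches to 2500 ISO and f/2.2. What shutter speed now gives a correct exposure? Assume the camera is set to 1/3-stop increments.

1/5s

Scene light: 1/3 stop darker.
ISO: 200 → 250 → 320 → 400 → 500 → 640 → 800 → 1000 → 1250 → 1600 → 2000 → 2500 — 3 2/3 stops raised (brighter).
Aperture: f/1.4 → f/1.6 → f/1.8 → f/2 → f/2.2 — 1 1/3 stops stopped down (darker).
Net so far: 2 stops brighter. Shutter speed: 0.8 → 0.6 → 0.5 → 0.4 → 0.3 → 1/4 → 1/5.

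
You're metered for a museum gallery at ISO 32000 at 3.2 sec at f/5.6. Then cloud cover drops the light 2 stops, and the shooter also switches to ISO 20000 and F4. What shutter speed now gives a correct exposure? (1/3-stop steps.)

10 s

Scene light: 2 stops darker.
ISO: 32000 → 25600 → 20000 — 2/3 stop lower (darker).
Aperture: f/5.6 → f/5 → f/4.5 → f/4 — 1 stop larger aperture (brighter).
Net so far: 1 2/3 stops darker. Shutter speed: 3.2 → 4 → 5 → 6 → 8 → 10.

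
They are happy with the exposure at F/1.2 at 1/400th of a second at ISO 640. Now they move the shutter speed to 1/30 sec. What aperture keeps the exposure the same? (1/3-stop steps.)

f/4.5

Shutter speed: 1/400 → 1/320 → 1/250 → 1/200 → 1/160 → 1/125 → 1/100 → 1/80 → 1/60 → 1/50 → 1/40 → 1/30 — 3 2/3 stops slower (brighter).
Need 3 2/3 stops darker from the aperture: f/1.2 → f/1.4 → f/1.6 → f/1.8 → f/2 → f/2.2 → f/2.5 → f/2.8 → f/3.2 → f/3.5 → f/4 → f/4.5.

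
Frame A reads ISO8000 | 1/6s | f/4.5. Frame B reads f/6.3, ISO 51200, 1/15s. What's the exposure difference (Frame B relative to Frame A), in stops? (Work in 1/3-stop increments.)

1/3 stop brighter

Aperture: f/4.5 → f/5 → f/5.6 → f/6.3 — 1 stop narrower (darker).
Shutter speed: 1/6 → 1/8 → 1/10 → 1/13 → 1/15 — 1 1/3 stops faster (darker).
ISO: 8000 → 10000 → 12800 → 16000 → 20000 → 25600 → 32000 → 40000 → 51200 — 2 2/3 stops higher (brighter).
Net: −1 −1 1/3 +2 2/3 = +1/3 stops.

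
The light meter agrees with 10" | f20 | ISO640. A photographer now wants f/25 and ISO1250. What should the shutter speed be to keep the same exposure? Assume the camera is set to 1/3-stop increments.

8 s

Aperture: f/20 → f/22 → f/25 — 2/3 stop stopped down (darker).
ISO: 640 → 800 → 1000 → 1250 — 1 stop raised (brighter).
Net change so far: 1/3 stop brighter. Offset with the shutter speed: 10 → 8.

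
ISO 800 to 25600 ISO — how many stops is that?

5 stops

800 → 1600 → 3200 → 6400 → 12800 → 25600 — count the steps: 5 stops.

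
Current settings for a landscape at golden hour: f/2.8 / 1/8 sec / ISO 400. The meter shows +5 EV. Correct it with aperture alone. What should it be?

Overexposed by 5 stops → need 5 stops darker.
Aperture: f/2.8 → f/4 → f/5.6 → f/8 → f/11 → f/16.

f/16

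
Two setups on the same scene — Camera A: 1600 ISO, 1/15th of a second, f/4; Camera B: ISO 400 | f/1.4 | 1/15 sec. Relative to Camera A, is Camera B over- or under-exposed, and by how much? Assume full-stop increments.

Aperture: f/4 → f/2.8 → f/2 → f/1.4 — 3 stops opened up (brighter).
Shutter speed: unchanged.
ISO: 1600 → 800 → 400 — 2 stops lower (darker).
Net: +3 −2 = +1 stop.

1 stop brighter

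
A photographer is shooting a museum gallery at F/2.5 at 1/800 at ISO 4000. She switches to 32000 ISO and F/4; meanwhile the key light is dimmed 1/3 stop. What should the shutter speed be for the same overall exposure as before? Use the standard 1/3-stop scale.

Scene light: 1/3 stop darker.
ISO: 4000 → 5000 → 6400 → 8000 → 10000 → 12800 → 16000 → 20000 → 25600 → 32000 — 3 stops raised (brighter).
Aperture: f/2.5 → f/2.8 → f/3.2 → f/3.5 → f/4 — 1 1/3 stops stopped down (darker).
Net so far: 1 1/3 stops brighter. Shutter speed: 1/800 → 1/1000 → 1/1250 → 1/1600 → 1/2000.

1/2000s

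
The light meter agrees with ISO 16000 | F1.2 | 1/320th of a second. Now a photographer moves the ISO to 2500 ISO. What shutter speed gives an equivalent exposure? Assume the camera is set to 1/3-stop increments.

ISO: 16000 → 12800 → 10000 → 8000 → 6400 → 5000 → 4000 → 3200 → 2500 — 2 2/3 stops dropped (darker).
Need 2 2/3 stops brighter from the shutter speed: 1/320 → 1/250 → 1/200 → 1/160 → 1/125 → 1/100 → 1/80 → 1/60 → 1/50.

1/50s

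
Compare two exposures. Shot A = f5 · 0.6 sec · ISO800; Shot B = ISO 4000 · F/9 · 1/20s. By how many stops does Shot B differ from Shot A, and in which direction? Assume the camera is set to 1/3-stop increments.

3 stops darker

Aperture: f/5 → f/5.6 → f/6.3 → f/7.1 → f/8 → f/9 — 1 2/3 stops narrower (darker).
Shutter speed: 0.6 → 0.5 → 0.4 → 0.3 → 1/4 → 1/5 → 1/6 → 1/8 → 1/10 → 1/13 → 1/15 → 1/20 — 3 2/3 stops faster (darker).
ISO: 800 → 1000 → 1250 → 1600 → 2000 → 2500 → 3200 → 4000 — 2 1/3 stops higher (brighter).
Net: −1 2/3 −3 2/3 +2 1/3 = −3 stops.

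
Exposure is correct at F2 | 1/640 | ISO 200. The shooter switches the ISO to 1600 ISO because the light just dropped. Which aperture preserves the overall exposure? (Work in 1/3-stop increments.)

f/5.6

ISO: 200 → 250 → 320 → 400 → 500 → 640 → 800 → 1000 → 1250 → 1600 — 3 stops higher (brighter).
Need 3 stops darker from the aperture: f/2 → f/2.2 → f/2.5 → f/2.8 → f/3.2 → f/3.5 → f/4 → f/4.5 → f/5 → f/5.6.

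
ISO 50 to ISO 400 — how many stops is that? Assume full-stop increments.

50 → 100 → 200 → 400 — count the steps: 3 stops.

3 stops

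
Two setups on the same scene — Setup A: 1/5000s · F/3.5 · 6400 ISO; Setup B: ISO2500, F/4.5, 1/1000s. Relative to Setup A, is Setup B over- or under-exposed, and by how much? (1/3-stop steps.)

Aperture: f/3.5 → f/4 → f/4.5 — 2/3 stop smaller aperture (darker).
Shutter speed: 1/5000 → 1/4000 → 1/3200 → 1/2500 → 1/2000 → 1/1600 → 1/1250 → 1/1000 — 2 1/3 stops longer (brighter).
ISO: 6400 → 5000 → 4000 → 3200 → 2500 — 1 1/3 stops dropped (darker).
Net: −2/3 +2 1/3 −1 1/3 = +1/3 stops.

1/3 stop brighter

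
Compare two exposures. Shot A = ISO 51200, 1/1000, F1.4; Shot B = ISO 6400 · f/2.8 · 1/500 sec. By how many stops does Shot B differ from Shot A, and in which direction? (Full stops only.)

4 stops darker

Aperture: f/1.4 → f/2 → f/2.8 — 2 stops stopped down (darker).
Shutter speed: 1/1000 → 1/500 — 1 stop slower (brighter).
ISO: 51200 → 25600 → 12800 → 6400 — 3 stops dropped (darker).
Net: −2 +1 −3 = −4 stops.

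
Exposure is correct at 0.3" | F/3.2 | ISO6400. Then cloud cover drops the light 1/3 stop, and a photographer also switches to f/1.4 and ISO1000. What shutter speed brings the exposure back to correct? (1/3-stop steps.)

0.5 s

Scene light: 1/3 stop darker.
Aperture: f/3.2 → f/2.8 → f/2.5 → f/2.2 → f/2 → f/1.8 → f/1.6 → f/1.4 — 2 1/3 stops opened up (brighter).
ISO: 6400 → 5000 → 4000 → 3200 → 2500 → 2000 → 1600 → 1250 → 1000 — 2 2/3 stops dropped (darker).
Net so far: 2/3 stop darker. Shutter speed: 0.3 → 0.4 → 0.5.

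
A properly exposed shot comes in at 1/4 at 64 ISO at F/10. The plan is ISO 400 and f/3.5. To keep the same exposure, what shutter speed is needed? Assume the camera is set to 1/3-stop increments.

1/200s

ISO: 64 → 80 → 100 → 125 → 160 → 200 → 250 → 320 → 400 — 2 2/3 stops raised (brighter).
Aperture: f/10 → f/9 → f/8 → f/7.1 → f/6.3 → f/5.6 → f/5 → f/4.5 → f/4 → f/3.5 — 3 stops wider (brighter).
Net change so far: 5 2/3 stops brighter. Offset with the shutter speed: 1/4 → 1/5 → 1/6 → 1/8 → 1/10 → 1/13 → 1/15 → 1/20 → 1/25 → 1/30 → 1/40 → 1/50 → 1/60 → 1/80 → 1/100 → 1/125 → 1/160 → 1/200.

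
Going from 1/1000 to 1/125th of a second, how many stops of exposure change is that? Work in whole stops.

1/1000 → 1/500 → 1/250 → 1/125 — count the steps: 3 stops.

3 stops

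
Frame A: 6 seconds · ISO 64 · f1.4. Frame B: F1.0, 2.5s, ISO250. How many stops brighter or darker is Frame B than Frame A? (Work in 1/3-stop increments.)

1 2/3 stops brighter

Aperture: f/1.4 → f/1.2 → f/1.1 → f/1.0 — 1 stop opened up (brighter).
Shutter speed: 6 → 5 → 4 → 3.2 → 2.5 — 1 1/3 stops shorter (darker).
ISO: 64 → 80 → 100 → 125 → 160 → 200 → 250 — 2 stops raised (brighter).
Net: +1 −1 1/3 +2 = +1 2/3 stops.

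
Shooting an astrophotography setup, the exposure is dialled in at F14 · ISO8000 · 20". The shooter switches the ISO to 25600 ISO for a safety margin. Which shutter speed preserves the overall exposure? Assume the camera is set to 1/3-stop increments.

ISO: 8000 → 10000 → 12800 → 16000 → 20000 → 25600 — 1 2/3 stops higher (brighter).
Need 1 2/3 stops darker from the shutter speed: 20 → 15 → 13 → 10 → 8 → 6.

6 s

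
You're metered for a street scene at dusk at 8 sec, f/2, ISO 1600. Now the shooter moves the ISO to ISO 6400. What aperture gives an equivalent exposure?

f/4

ISO: 1600 → 3200 → 6400 — 2 stops raised (brighter).
Need 2 stops darker from the aperture: f/2 → f/2.8 → f/4.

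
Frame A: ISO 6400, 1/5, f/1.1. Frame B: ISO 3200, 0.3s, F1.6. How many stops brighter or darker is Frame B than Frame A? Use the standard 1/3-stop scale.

1 1/3 stops darker

Aperture: f/1.1 → f/1.2 → f/1.4 → f/1.6 — 1 stop smaller aperture (darker).
Shutter speed: 1/5 → 1/4 → 0.3 — 2/3 stop longer (brighter).
ISO: 6400 → 5000 → 4000 → 3200 — 1 stop lower (darker).
Net: −1 +2/3 −1 = −1 1/3 stops.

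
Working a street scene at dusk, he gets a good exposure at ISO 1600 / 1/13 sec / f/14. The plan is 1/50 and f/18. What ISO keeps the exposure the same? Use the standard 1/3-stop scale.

ISO 10000

Shutter speed: 1/13 → 1/15 → 1/20 → 1/25 → 1/30 → 1/40 → 1/50 — 2 stops faster (darker).
Aperture: f/14 → f/16 → f/18 — 2/3 stop narrower (darker).
Net change so far: 2 2/3 stops darker. Offset with the ISO: 1600 → 2000 → 2500 → 3200 → 4000 → 5000 → 6400 → 8000 → 10000.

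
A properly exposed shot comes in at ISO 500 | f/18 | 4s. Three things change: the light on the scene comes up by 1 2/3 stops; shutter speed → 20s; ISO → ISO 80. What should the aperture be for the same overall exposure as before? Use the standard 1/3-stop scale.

f/29

Scene light: 1 2/3 stops brighter.
Shutter speed: 4 → 5 → 6 → 8 → 10 → 13 → 15 → 20 — 2 1/3 stops slower (brighter).
ISO: 500 → 400 → 320 → 250 → 200 → 160 → 125 → 100 → 80 — 2 2/3 stops lower (darker).
Net so far: 1 1/3 stops brighter. Aperture: f/18 → f/20 → f/22 → f/25 → f/29.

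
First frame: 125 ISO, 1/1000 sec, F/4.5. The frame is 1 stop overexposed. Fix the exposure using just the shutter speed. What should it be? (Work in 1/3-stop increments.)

1/2000s

Overexposed by 1 stop → need 1 stop darker.
Shutter speed: 1/1000 → 1/1250 → 1/1600 → 1/2000.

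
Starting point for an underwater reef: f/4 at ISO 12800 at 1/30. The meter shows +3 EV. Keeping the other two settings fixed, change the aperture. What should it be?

f/11

Overexposed by 3 stops → need 3 stops darker.
Aperture: f/4 → f/5.6 → f/8 → f/11.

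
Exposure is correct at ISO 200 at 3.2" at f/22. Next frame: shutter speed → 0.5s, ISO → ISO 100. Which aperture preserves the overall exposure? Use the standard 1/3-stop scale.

Shutter speed: 3.2 → 2.5 → 2 → 1.6 → 1.3 → 1 → 0.8 → 0.6 → 0.5 — 2 2/3 stops faster (darker).
ISO: 200 → 160 → 125 → 100 — 1 stop lower (darker).
Net change so far: 3 2/3 stops darker. Offset with the aperture: f/22 → f/20 → f/18 → f/16 → f/14 → f/13 → f/11 → f/10 → f/9 → f/8 → f/7.1 → f/6.3.

f/6.3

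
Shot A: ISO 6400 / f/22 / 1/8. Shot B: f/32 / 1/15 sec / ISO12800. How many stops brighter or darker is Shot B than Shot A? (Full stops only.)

1 stop darker

Aperture: f/22 → f/32 — 1 stop narrower (darker).
Shutter speed: 1/8 → 1/15 — 1 stop faster (darker).
ISO: 6400 → 12800 — 1 stop higher (brighter).
Net: −1 −1 +1 = −1 stop.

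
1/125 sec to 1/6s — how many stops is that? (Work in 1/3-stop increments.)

4 1/3 stops

1/125 → 1/100 → 1/80 → 1/60 → 1/50 → 1/40 → 1/30 → 1/25 → 1/20 → 1/15 → 1/13 → 1/10 → 1/8 → 1/6 — count the steps: 13 third-stops = 4 1/3 stops.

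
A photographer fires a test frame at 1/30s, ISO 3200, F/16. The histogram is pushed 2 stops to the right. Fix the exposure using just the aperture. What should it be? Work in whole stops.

f/32

Overexposed by 2 stops → need 2 stops darker.
Aperture: f/16 → f/22 → f/32.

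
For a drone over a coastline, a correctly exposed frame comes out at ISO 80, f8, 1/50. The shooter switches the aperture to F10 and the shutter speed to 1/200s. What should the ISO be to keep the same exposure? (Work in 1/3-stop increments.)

Aperture: f/8 → f/9 → f/10 — 2/3 stop narrower (darker).
Shutter speed: 1/50 → 1/60 → 1/80 → 1/100 → 1/125 → 1/160 → 1/200 — 2 stops faster (darker).
Net change so far: 2 2/3 stops darker. Offset with the ISO: 80 → 100 → 125 → 160 → 200 → 250 → 320 → 400 → 500.

ISO 500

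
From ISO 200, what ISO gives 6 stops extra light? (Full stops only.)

ISO: 200 → 400 → 800 → 1600 → 3200 → 6400 → 12800 — 6 stops raised (brighter).

ISO 12800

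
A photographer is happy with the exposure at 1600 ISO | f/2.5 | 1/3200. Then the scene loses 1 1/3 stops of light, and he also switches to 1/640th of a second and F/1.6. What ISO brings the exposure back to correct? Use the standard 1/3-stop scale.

Scene light: 1 1/3 stops darker.
Shutter speed: 1/3200 → 1/2500 → 1/2000 → 1/1600 → 1/1250 → 1/1000 → 1/800 → 1/640 — 2 1/3 stops longer (brighter).
Aperture: f/2.5 → f/2.2 → f/2 → f/1.8 → f/1.6 — 1 1/3 stops wider (brighter).
Net so far: 2 1/3 stops brighter. ISO: 1600 → 1250 → 1000 → 800 → 640 → 500 → 400 → 320.

ISO 320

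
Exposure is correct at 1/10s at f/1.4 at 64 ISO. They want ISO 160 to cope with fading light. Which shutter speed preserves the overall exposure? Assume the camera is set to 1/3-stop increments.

ISO: 64 → 80 → 100 → 125 → 160 — 1 1/3 stops higher (brighter).
Need 1 1/3 stops darker from the shutter speed: 1/10 → 1/13 → 1/15 → 1/20 → 1/25.

1/25s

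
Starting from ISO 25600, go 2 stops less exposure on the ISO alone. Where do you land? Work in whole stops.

ISO 6400

ISO: 25600 → 12800 → 6400 — 2 stops dropped (darker).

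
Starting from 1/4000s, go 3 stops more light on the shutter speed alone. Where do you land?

1/500s

Shutter speed: 1/4000 → 1/2000 → 1/1000 → 1/500 — 3 stops longer (brighter).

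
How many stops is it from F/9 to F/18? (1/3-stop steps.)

2 stops

f/9 → f/10 → f/11 → f/13 → f/14 → f/16 → f/18 — count the steps: 6 third-stops = 2 stops.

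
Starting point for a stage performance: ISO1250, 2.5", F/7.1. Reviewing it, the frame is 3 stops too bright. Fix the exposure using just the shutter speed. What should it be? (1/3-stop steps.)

0.3 s

Overexposed by 3 stops → need 3 stops darker.
Shutter speed: 2.5 → 2 → 1.6 → 1.3 → 1 → 0.8 → 0.6 → 0.5 → 0.4 → 0.3.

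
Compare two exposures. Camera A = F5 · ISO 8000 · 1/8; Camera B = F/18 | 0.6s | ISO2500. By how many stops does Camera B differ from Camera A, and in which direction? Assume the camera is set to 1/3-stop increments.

3 stops darker

Aperture: f/5 → f/5.6 → f/6.3 → f/7.1 → f/8 → f/9 → f/10 → f/11 → f/13 → f/14 → f/16 → f/18 — 3 2/3 stops narrower (darker).
Shutter speed: 1/8 → 1/6 → 1/5 → 1/4 → 0.3 → 0.4 → 0.5 → 0.6 — 2 1/3 stops longer (brighter).
ISO: 8000 → 6400 → 5000 → 4000 → 3200 → 2500 — 1 2/3 stops dropped (darker).
Net: −3 2/3 +2 1/3 −1 2/3 = −3 stops.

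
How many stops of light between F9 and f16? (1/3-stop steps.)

1 2/3 stops

f/9 → f/10 → f/11 → f/13 → f/14 → f/16 — count the steps: 5 third-stops = 1 2/3 stops.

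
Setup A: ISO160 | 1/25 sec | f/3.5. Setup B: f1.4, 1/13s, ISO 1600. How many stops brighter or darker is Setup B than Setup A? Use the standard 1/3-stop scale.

Aperture: f/3.5 → f/3.2 → f/2.8 → f/2.5 → f/2.2 → f/2 → f/1.8 → f/1.6 → f/1.4 — 2 2/3 stops larger aperture (brighter).
Shutter speed: 1/25 → 1/20 → 1/15 → 1/13 — 1 stop longer (brighter).
ISO: 160 → 200 → 250 → 320 → 400 → 500 → 640 → 800 → 1000 → 1250 → 1600 — 3 1/3 stops higher (brighter).
Net: +2 2/3 +1 +3 1/3 = +7 stops.

7 stops brighter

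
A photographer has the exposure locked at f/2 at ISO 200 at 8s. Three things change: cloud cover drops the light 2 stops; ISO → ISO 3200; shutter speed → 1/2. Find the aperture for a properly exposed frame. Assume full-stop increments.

Scene light: 2 stops darker.
ISO: 200 → 400 → 800 → 1600 → 3200 — 4 stops raised (brighter).
Shutter speed: 8 → 4 → 2 → 1 → 1/2 — 4 stops faster (darker).
Net so far: 2 stops darker. Aperture: f/2 → f/1.4 → f/1.0.

f/1.0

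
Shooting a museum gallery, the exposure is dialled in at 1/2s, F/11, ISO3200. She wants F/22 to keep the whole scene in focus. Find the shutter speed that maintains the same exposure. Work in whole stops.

2 s

Aperture: f/11 → f/16 → f/22 — 2 stops stopped down (darker).
Need 2 stops brighter from the shutter speed: 1/2 → 1 → 2.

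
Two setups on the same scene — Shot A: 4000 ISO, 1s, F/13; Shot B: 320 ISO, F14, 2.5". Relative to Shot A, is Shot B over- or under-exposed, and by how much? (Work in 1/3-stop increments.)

Aperture: f/13 → f/14 — 1/3 stop stopped down (darker).
Shutter speed: 1 → 1.3 → 1.6 → 2 → 2.5 — 1 1/3 stops slower (brighter).
ISO: 4000 → 3200 → 2500 → 2000 → 1600 → 1250 → 1000 → 800 → 640 → 500 → 400 → 320 — 3 2/3 stops lower (darker).
Net: −1/3 +1 1/3 −3 2/3 = −2 2/3 stops.

2 2/3 stops darker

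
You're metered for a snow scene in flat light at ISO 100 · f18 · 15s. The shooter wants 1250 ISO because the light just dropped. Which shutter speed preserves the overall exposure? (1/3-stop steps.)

1.3 s

ISO: 100 → 125 → 160 → 200 → 250 → 320 → 400 → 500 → 640 → 800 → 1000 → 1250 — 3 2/3 stops higher (brighter).
Need 3 2/3 stops darker from the shutter speed: 15 → 13 → 10 → 8 → 6 → 5 → 4 → 3.2 → 2.5 → 2 → 1.6 → 1.3.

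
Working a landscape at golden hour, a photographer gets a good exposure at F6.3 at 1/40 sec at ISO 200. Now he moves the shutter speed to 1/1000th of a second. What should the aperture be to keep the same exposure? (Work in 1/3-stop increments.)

f/1.2

Shutter speed: 1/40 → 1/50 → 1/60 → 1/80 → 1/100 → 1/125 → 1/160 → 1/200 → 1/250 → 1/320 → 1/400 → 1/500 → 1/640 → 1/800 → 1/1000 — 4 2/3 stops faster (darker).
Need 4 2/3 stops brighter from the aperture: f/6.3 → f/5.6 → f/5 → f/4.5 → f/4 → f/3.5 → f/3.2 → f/2.8 → f/2.5 → f/2.2 → f/2 → f/1.8 → f/1.6 → f/1.4 → f/1.2.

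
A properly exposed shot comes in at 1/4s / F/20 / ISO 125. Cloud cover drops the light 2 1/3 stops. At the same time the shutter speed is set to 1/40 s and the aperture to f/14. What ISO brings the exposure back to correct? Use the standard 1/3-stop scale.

Scene light: 2 1/3 stops darker.
Shutter speed: 1/4 → 1/5 → 1/6 → 1/8 → 1/10 → 1/13 → 1/15 → 1/20 → 1/25 → 1/30 → 1/40 — 3 1/3 stops faster (darker).
Aperture: f/20 → f/18 → f/16 → f/14 — 1 stop larger aperture (brighter).
Net so far: 4 2/3 stops darker. ISO: 125 → 160 → 200 → 250 → 320 → 400 → 500 → 640 → 800 → 1000 → 1250 → 1600 → 2000 → 2500 → 3200.

ISO 3200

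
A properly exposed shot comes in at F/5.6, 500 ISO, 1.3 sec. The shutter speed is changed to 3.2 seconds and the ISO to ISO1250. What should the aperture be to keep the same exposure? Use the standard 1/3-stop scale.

f/14

Shutter speed: 1.3 → 1.6 → 2 → 2.5 → 3.2 — 1 1/3 stops slower (brighter).
ISO: 500 → 640 → 800 → 1000 → 1250 — 1 1/3 stops raised (brighter).
Net change so far: 2 2/3 stops brighter. Offset with the aperture: f/5.6 → f/6.3 → f/7.1 → f/8 → f/9 → f/10 → f/11 → f/13 → f/14.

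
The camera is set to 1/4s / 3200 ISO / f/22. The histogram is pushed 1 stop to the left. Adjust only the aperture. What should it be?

f/16

Underexposed by 1 stop → need 1 stop brighter.
Aperture: f/22 → f/16.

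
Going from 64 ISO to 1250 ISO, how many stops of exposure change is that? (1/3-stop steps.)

64 → 80 → 100 → 125 → 160 → 200 → 250 → 320 → 400 → 500 → 640 → 800 → 1000 → 1250 — count the steps: 13 third-stops = 4 1/3 stops.

4 1/3 stops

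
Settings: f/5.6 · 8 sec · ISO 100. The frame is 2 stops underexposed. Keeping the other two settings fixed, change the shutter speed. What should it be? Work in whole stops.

30 s

Underexposed by 2 stops → need 2 stops brighter.
Shutter speed: 8 → 15 → 30.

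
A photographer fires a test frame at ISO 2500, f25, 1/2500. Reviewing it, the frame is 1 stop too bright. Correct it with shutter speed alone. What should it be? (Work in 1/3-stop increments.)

Overexposed by 1 stop → need 1 stop darker.
Shutter speed: 1/2500 → 1/3200 → 1/4000 → 1/5000.

1/5000s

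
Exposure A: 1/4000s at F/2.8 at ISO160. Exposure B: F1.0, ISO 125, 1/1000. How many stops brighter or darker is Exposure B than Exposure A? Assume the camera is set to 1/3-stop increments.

Aperture: f/2.8 → f/2.5 → f/2.2 → f/2 → f/1.8 → f/1.6 → f/1.4 → f/1.2 → f/1.1 → f/1.0 — 3 stops opened up (brighter).
Shutter speed: 1/4000 → 1/3200 → 1/2500 → 1/2000 → 1/1600 → 1/1250 → 1/1000 — 2 stops slower (brighter).
ISO: 160 → 125 — 1/3 stop lower (darker).
Net: +3 +2 −1/3 = +4 2/3 stops.

4 2/3 stops brighter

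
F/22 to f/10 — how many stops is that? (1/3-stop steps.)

2 1/3 stops

f/22 → f/20 → f/18 → f/16 → f/14 → f/13 → f/11 → f/10 — count the steps: 7 third-stops = 2 1/3 stops.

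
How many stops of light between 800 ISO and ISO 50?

4 stops

800 → 400 → 200 → 100 → 50 — count the steps: 4 stops.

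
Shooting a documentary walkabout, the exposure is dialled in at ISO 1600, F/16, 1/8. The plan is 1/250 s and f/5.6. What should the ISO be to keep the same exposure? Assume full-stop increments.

Shutter speed: 1/8 → 1/15 → 1/30 → 1/60 → 1/125 → 1/250 — 5 stops shorter (darker).
Aperture: f/16 → f/11 → f/8 → f/5.6 — 3 stops larger aperture (brighter).
Net change so far: 2 stops darker. Offset with the ISO: 1600 → 3200 → 6400.

ISO 6400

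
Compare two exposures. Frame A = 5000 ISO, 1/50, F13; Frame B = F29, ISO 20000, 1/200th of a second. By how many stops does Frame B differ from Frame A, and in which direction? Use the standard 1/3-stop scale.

2 1/3 stops darker

Aperture: f/13 → f/14 → f/16 → f/18 → f/20 → f/22 → f/25 → f/29 — 2 1/3 stops smaller aperture (darker).
Shutter speed: 1/50 → 1/60 → 1/80 → 1/100 → 1/125 → 1/160 → 1/200 — 2 stops faster (darker).
ISO: 5000 → 6400 → 8000 → 10000 → 12800 → 16000 → 20000 — 2 stops raised (brighter).
Net: −2 1/3 −2 +2 = −2 1/3 stops.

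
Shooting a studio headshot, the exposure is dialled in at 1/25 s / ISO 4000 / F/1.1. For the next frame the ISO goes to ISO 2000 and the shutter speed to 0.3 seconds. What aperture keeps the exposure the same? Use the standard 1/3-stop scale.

f/2.2

ISO: 4000 → 3200 → 2500 → 2000 — 1 stop lower (darker).
Shutter speed: 1/25 → 1/20 → 1/15 → 1/13 → 1/10 → 1/8 → 1/6 → 1/5 → 1/4 → 0.3 — 3 stops longer (brighter).
Net change so far: 2 stops brighter. Offset with the aperture: f/1.1 → f/1.2 → f/1.4 → f/1.6 → f/1.8 → f/2 → f/2.2.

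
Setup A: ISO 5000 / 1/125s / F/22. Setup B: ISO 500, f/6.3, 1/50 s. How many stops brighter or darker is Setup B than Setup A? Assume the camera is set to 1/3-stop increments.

Aperture: f/22 → f/20 → f/18 → f/16 → f/14 → f/13 → f/11 → f/10 → f/9 → f/8 → f/7.1 → f/6.3 — 3 2/3 stops wider (brighter).
Shutter speed: 1/125 → 1/100 → 1/80 → 1/60 → 1/50 — 1 1/3 stops longer (brighter).
ISO: 5000 → 4000 → 3200 → 2500 → 2000 → 1600 → 1250 → 1000 → 800 → 640 → 500 — 3 1/3 stops dropped (darker).
Net: +3 2/3 +1 1/3 −3 1/3 = +1 2/3 stops.

1 2/3 stops brighter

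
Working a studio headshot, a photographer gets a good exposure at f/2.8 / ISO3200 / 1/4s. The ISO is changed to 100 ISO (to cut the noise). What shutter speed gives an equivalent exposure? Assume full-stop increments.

8 s

ISO: 3200 → 1600 → 800 → 400 → 200 → 100 — 5 stops dropped (darker).
Need 5 stops brighter from the shutter speed: 1/4 → 1/2 → 1 → 2 → 4 → 8.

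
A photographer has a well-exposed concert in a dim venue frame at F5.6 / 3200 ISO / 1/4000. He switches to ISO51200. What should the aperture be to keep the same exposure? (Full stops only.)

f/22

ISO: 3200 → 6400 → 12800 → 25600 → 51200 — 4 stops higher (brighter).
Need 4 stops darker from the aperture: f/5.6 → f/8 → f/11 → f/16 → f/22.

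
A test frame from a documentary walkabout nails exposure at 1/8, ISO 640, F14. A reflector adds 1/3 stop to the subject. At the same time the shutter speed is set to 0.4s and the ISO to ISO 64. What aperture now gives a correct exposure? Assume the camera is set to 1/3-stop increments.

Scene light: 1/3 stop brighter.
Shutter speed: 1/8 → 1/6 → 1/5 → 1/4 → 0.3 → 0.4 — 1 2/3 stops slower (brighter).
ISO: 640 → 500 → 400 → 320 → 250 → 200 → 160 → 125 → 100 → 80 → 64 — 3 1/3 stops lower (darker).
Net so far: 1 1/3 stops darker. Aperture: f/14 → f/13 → f/11 → f/10 → f/9.

f/9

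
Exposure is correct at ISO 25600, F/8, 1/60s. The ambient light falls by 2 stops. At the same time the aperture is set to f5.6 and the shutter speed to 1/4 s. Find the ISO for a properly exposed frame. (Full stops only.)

ISO 3200

Scene light: 2 stops darker.
Aperture: f/8 → f/5.6 — 1 stop opened up (brighter).
Shutter speed: 1/60 → 1/30 → 1/15 → 1/8 → 1/4 — 4 stops slower (brighter).
Net so far: 3 stops brighter. ISO: 25600 → 12800 → 6400 → 3200.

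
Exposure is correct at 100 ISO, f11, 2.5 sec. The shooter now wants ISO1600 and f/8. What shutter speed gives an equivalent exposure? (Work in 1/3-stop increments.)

ISO: 100 → 125 → 160 → 200 → 250 → 320 → 400 → 500 → 640 → 800 → 1000 → 1250 → 1600 — 4 stops higher (brighter).
Aperture: f/11 → f/10 → f/9 → f/8 — 1 stop wider (brighter).
Net change so far: 5 stops brighter. Offset with the shutter speed: 2.5 → 2 → 1.6 → 1.3 → 1 → 0.8 → 0.6 → 0.5 → 0.4 → 0.3 → 1/4 → 1/5 → 1/6 → 1/8 → 1/10 → 1/13.

1/13s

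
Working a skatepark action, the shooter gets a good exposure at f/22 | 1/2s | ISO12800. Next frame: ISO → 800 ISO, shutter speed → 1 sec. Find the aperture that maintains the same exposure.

f/8

ISO: 12800 → 6400 → 3200 → 1600 → 800 — 4 stops dropped (darker).
Shutter speed: 1/2 → 1 — 1 stop longer (brighter).
Net change so far: 3 stops darker. Offset with the aperture: f/22 → f/16 → f/11 → f/8.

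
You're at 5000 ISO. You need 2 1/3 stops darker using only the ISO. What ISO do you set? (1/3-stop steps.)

ISO 1000

ISO: 5000 → 4000 → 3200 → 2500 → 2000 → 1600 → 1250 → 1000 — 2 1/3 stops lower (darker).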